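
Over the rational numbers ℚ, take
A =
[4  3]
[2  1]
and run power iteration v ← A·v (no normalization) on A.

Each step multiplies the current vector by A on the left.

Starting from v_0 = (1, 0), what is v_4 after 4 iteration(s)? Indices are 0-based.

v_4 = (634, 290)

v_0 = (1, 0).
v_1 = A·v_0 = (4, 2).
v_2 = A·v_1 = (22, 10).
v_3 = A·v_2 = (118, 54).
v_4 = A·v_3 = (634, 290).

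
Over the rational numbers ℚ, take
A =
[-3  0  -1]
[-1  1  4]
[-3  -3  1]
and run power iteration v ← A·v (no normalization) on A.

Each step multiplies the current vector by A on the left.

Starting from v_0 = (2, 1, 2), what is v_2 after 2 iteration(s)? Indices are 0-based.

v_0 = (2, 1, 2).
v_1 = A·v_0 = (-8, 7, -7).
v_2 = A·v_1 = (31, -13, -4).

v_2 = (31, -13, -4)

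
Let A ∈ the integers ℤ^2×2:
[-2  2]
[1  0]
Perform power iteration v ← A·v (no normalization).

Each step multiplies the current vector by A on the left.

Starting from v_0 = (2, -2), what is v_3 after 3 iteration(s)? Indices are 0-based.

v_0 = (2, -2).
v_1 = A·v_0 = (-8, 2).
v_2 = A·v_1 = (20, -8).
v_3 = A·v_2 = (-56, 20).

v_3 = (-56, 20)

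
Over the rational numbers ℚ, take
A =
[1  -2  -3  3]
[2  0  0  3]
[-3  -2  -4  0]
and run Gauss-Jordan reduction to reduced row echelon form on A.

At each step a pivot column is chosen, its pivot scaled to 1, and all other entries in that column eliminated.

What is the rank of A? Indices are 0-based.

rank = 3

pivot(0,0)=1: scale R0 → (1, -2, -3, 3)
  clear (1,0): R1 −= (2)R0 → (0, 4, 6, -3)
  clear (2,0): R2 −= (-3)R0 → (0, -8, -13, 9)
pivot(1,1)=4: scale R1 → (0, 1, 3/2, -3/4)
  clear (0,1): R0 −= (-2)R1 → (1, 0, 0, 3/2)
  clear (2,1): R2 −= (-8)R1 → (0, 0, -1, 3)
pivot(2,2)=-1: scale R2 → (0, 0, 1, -3)
  clear (1,2): R1 −= (3/2)R2 → (0, 1, 0, 15/4)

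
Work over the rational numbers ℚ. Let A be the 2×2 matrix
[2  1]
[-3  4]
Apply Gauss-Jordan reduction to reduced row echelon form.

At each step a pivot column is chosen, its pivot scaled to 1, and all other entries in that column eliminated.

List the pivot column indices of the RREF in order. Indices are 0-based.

pivot columns: 0, 1

pivot(0,0)=2: scale R0 → (1, 1/2)
  clear (1,0): R1 −= (-3)R0 → (0, 11/2)
pivot(1,1)=11/2: scale R1 → (0, 1)
  clear (0,1): R0 −= (1/2)R1 → (1, 0)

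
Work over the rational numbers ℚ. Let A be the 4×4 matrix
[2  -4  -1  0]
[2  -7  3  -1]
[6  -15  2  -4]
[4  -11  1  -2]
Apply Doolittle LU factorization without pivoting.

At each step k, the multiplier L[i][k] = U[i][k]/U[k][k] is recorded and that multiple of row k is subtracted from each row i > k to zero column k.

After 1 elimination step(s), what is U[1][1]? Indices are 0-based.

U[1][1] = -3

Step 1: pivot at (0,0) is 2.
  row1 ← row1 − (1)·row0  ⇒  L[1][0]=1, U row1=(0, -3, 4, -1)
  row2 ← row2 − (3)·row0  ⇒  L[2][0]=3, U row2=(0, -3, 5, -4)
  row3 ← row3 − (2)·row0  ⇒  L[3][0]=2, U row3=(0, -3, 3, -2)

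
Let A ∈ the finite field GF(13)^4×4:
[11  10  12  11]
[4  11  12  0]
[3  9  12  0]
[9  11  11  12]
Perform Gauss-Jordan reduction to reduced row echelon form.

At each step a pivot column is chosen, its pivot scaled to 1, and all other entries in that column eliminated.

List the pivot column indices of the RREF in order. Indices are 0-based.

pivot columns: 0, 1, 2, 3

step 1: normalize row 0 (÷11) = (1, 8, 7, 1)
  row 1: subtract 4×row0 = (0, 5, 10, 9)
  row 2: subtract 3×row0 = (0, 11, 4, 10)
  row 3: subtract 9×row0 = (0, 4, 0, 3)
step 2: normalize row 1 (÷5) = (0, 1, 2, 7)
  row 0: subtract 8×row1 = (1, 0, 4, 10)
  row 2: subtract 11×row1 = (0, 0, 8, 11)
  row 3: subtract 4×row1 = (0, 0, 5, 1)
step 3: normalize row 2 (÷8) = (0, 0, 1, 3)
  row 0: subtract 4×row2 = (1, 0, 0, 11)
  row 1: subtract 2×row2 = (0, 1, 0, 1)
  row 3: subtract 5×row2 = (0, 0, 0, 12)
step 4: normalize row 3 (÷12) = (0, 0, 0, 1)
  row 0: subtract 11×row3 = (1, 0, 0, 0)
  row 1: subtract 1×row3 = (0, 1, 0, 0)
  row 2: subtract 3×row3 = (0, 0, 1, 0)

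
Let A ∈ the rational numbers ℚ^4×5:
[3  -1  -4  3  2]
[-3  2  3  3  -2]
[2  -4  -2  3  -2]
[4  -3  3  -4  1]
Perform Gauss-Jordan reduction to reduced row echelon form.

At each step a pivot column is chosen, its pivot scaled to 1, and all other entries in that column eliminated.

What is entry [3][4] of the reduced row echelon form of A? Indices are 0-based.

[1] R0 /= 3  ⇒  (1, -1/3, -4/3, 1, 2/3)
     R1 -= -3·R0  ⇒  (0, 1, -1, 6, 0)
     R2 -= 2·R0  ⇒  (0, -10/3, 2/3, 1, -10/3)
     R3 -= 4·R0  ⇒  (0, -5/3, 25/3, -8, -5/3)
[2] R1 /= 1  ⇒  (0, 1, -1, 6, 0)
     R0 -= -1/3·R1  ⇒  (1, 0, -5/3, 3, 2/3)
     R2 -= -10/3·R1  ⇒  (0, 0, -8/3, 21, -10/3)
     R3 -= -5/3·R1  ⇒  (0, 0, 20/3, 2, -5/3)
[3] R2 /= -8/3  ⇒  (0, 0, 1, -63/8, 5/4)
     R0 -= -5/3·R2  ⇒  (1, 0, 0, -81/8, 11/4)
     R1 -= -1·R2  ⇒  (0, 1, 0, -15/8, 5/4)
     R3 -= 20/3·R2  ⇒  (0, 0, 0, 109/2, -10)
[4] R3 /= 109/2  ⇒  (0, 0, 0, 1, -20/109)
     R0 -= -81/8·R3  ⇒  (1, 0, 0, 0, 389/436)
     R1 -= -15/8·R3  ⇒  (0, 1, 0, 0, 395/436)
     R2 -= -63/8·R3  ⇒  (0, 0, 1, 0, -85/436)

M[3][4] = -20/109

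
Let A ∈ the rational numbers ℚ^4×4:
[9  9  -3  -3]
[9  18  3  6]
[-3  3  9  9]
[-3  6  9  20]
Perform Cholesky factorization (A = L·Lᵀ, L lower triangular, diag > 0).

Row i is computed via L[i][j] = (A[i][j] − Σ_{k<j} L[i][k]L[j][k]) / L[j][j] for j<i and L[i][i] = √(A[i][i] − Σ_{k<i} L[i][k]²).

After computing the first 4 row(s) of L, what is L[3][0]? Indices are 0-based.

Step 1: L[0][0] = √(9) = 3.
  L[1][0] = (9) / L[0][0] = 3.
Step 2: L[1][1] = √(9) = 3.
  L[2][0] = (-3) / L[0][0] = -1.
  L[2][1] = (6) / L[1][1] = 2.
Step 3: L[2][2] = √(4) = 2.
  L[3][0] = (-3) / L[0][0] = -1.
  L[3][1] = (9) / L[1][1] = 3.
  L[3][2] = (2) / L[2][2] = 1.
Step 4: L[3][3] = √(9) = 3.

L[3][0] = -1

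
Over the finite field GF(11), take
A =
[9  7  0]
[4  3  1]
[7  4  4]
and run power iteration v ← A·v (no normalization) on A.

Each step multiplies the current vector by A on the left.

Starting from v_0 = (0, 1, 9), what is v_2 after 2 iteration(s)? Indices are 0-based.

v_0 = (0, 1, 9).
v_1 = A·v_0 = (7, 1, 7).
v_2 = A·v_1 = (4, 5, 4).

v_2 = (4, 5, 4)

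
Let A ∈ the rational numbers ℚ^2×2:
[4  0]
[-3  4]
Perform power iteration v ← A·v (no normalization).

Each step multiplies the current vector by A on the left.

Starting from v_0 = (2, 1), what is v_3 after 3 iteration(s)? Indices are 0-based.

v_3 = (128, -224)

v_0 = (2, 1).
v_1 = A·v_0 = (8, -2).
v_2 = A·v_1 = (32, -32).
v_3 = A·v_2 = (128, -224).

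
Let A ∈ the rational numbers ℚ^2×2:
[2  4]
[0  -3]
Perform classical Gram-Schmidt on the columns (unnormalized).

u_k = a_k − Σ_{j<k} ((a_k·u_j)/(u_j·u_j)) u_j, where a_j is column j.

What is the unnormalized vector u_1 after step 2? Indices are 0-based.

u_1 = (0, -3)

Step 1: u_0 = a_0 = (2, 0).
Step 2: u_1 = a_1 − (2)·u_0 = (0, -3).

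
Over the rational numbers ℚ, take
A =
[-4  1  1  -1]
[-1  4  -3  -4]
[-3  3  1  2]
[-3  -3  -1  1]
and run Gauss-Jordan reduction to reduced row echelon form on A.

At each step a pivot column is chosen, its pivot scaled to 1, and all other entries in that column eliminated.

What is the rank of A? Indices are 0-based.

rank = 4

step 1: normalize row 0 (÷-4) = (1, -1/4, -1/4, 1/4)
  row 1: subtract -1×row0 = (0, 15/4, -13/4, -15/4)
  row 2: subtract -3×row0 = (0, 9/4, 1/4, 11/4)
  row 3: subtract -3×row0 = (0, -15/4, -7/4, 7/4)
step 2: normalize row 1 (÷15/4) = (0, 1, -13/15, -1)
  row 0: subtract -1/4×row1 = (1, 0, -7/15, 0)
  row 2: subtract 9/4×row1 = (0, 0, 11/5, 5)
  row 3: subtract -15/4×row1 = (0, 0, -5, -2)
step 3: normalize row 2 (÷11/5) = (0, 0, 1, 25/11)
  row 0: subtract -7/15×row2 = (1, 0, 0, 35/33)
  row 1: subtract -13/15×row2 = (0, 1, 0, 32/33)
  row 3: subtract -5×row2 = (0, 0, 0, 103/11)
step 4: normalize row 3 (÷103/11) = (0, 0, 0, 1)
  row 0: subtract 35/33×row3 = (1, 0, 0, 0)
  row 1: subtract 32/33×row3 = (0, 1, 0, 0)
  row 2: subtract 25/11×row3 = (0, 0, 1, 0)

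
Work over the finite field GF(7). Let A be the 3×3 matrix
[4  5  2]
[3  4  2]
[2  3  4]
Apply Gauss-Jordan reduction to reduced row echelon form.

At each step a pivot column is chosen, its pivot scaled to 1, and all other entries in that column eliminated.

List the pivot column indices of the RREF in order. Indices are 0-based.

pivot columns: 0, 1, 2

step 1: normalize row 0 (÷4) = (1, 3, 4)
  row 1: subtract 3×row0 = (0, 2, 4)
  row 2: subtract 2×row0 = (0, 4, 3)
step 2: normalize row 1 (÷2) = (0, 1, 2)
  row 0: subtract 3×row1 = (1, 0, 5)
  row 2: subtract 4×row1 = (0, 0, 2)
step 3: normalize row 2 (÷2) = (0, 0, 1)
  row 0: subtract 5×row2 = (1, 0, 0)
  row 1: subtract 2×row2 = (0, 1, 0)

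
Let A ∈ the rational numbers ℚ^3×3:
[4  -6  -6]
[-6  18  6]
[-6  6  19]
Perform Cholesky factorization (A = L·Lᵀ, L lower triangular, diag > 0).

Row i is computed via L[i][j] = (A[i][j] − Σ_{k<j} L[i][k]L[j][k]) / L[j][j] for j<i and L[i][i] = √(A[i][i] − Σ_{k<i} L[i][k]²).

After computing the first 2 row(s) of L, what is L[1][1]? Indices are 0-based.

L[1][1] = 3

Step 1: L[0][0] = √(4) = 2.
  L[1][0] = (-6) / L[0][0] = -3.
Step 2: L[1][1] = √(9) = 3.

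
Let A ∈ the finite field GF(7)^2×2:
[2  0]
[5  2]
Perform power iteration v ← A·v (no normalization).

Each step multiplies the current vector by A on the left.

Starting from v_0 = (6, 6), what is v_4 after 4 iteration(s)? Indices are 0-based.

v_4 = (5, 6)

v_0 = (6, 6).
v_1 = A·v_0 = (5, 0).
v_2 = A·v_1 = (3, 4).
v_3 = A·v_2 = (6, 2).
v_4 = A·v_3 = (5, 6).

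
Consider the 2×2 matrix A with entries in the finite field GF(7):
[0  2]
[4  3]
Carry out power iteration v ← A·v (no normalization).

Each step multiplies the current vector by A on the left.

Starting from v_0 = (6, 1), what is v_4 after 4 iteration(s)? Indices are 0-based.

v_4 = (0, 5)

v_0 = (6, 1).
v_1 = A·v_0 = (2, 6).
v_2 = A·v_1 = (5, 5).
v_3 = A·v_2 = (3, 0).
v_4 = A·v_3 = (0, 5).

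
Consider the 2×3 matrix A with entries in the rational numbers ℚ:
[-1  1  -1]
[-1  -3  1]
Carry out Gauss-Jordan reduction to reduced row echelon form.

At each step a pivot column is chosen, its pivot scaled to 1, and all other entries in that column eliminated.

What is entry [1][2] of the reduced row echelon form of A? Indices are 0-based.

M[1][2] = -1/2

step 1: normalize row 0 (÷-1) = (1, -1, 1)
  row 1: subtract -1×row0 = (0, -4, 2)
step 2: normalize row 1 (÷-4) = (0, 1, -1/2)
  row 0: subtract -1×row1 = (1, 0, 1/2)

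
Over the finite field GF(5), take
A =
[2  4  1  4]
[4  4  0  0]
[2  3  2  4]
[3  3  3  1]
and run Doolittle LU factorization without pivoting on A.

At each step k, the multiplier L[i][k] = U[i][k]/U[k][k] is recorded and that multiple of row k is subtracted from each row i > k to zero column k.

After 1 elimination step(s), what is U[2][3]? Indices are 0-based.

U[2][3] = 0

[col 0] pivot 2
  R1 -= 2*R0 → (0, 1, 3, 2)  (L[1][0] := 2)
  R2 -= 1*R0 → (0, 4, 1, 0)  (L[2][0] := 1)
  R3 -= 4*R0 → (0, 2, 4, 0)  (L[3][0] := 4)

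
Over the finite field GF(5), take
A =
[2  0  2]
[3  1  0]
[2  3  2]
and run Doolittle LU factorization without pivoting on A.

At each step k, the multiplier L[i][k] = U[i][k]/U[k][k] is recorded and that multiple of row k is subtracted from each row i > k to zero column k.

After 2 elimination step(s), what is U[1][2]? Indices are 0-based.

U[1][2] = 2

k=0: U[0][0]=2
  eliminate (1,0): mult=4, new row 1: (0, 1, 2); set L[1][0]=4
  eliminate (2,0): mult=1, new row 2: (0, 3, 0); set L[2][0]=1
k=1: U[1][1]=1
  eliminate (2,1): mult=3, new row 2: (0, 0, 4); set L[2][1]=3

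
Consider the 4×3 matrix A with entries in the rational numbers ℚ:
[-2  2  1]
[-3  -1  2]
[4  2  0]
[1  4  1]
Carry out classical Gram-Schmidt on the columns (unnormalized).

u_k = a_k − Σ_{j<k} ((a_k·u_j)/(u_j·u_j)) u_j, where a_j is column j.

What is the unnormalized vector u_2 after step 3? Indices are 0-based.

Step 1: u_0 = a_0 = (-2, -3, 4, 1).
Step 2: u_1 = a_1 − (11/30)·u_0 = (41/15, 1/10, 8/15, 109/30).
Step 3: u_2 = a_2 − (-7/30)·u_0 − (197/629)·u_1 = (-203/629, 798/629, 482/629, 60/629).

u_2 = (-203/629, 798/629, 482/629, 60/629)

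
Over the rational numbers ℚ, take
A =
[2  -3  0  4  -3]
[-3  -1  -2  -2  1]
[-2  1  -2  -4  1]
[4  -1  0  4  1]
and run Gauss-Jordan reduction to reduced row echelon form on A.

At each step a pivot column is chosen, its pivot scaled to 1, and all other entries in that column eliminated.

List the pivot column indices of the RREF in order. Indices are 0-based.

pivot columns: 0, 1, 2, 3

pivot(0,0)=2: scale R0 → (1, -3/2, 0, 2, -3/2)
  clear (1,0): R1 −= (-3)R0 → (0, -11/2, -2, 4, -7/2)
  clear (2,0): R2 −= (-2)R0 → (0, -2, -2, 0, -2)
  clear (3,0): R3 −= (4)R0 → (0, 5, 0, -4, 7)
pivot(1,1)=-11/2: scale R1 → (0, 1, 4/11, -8/11, 7/11)
  clear (0,1): R0 −= (-3/2)R1 → (1, 0, 6/11, 10/11, -6/11)
  clear (2,1): R2 −= (-2)R1 → (0, 0, -14/11, -16/11, -8/11)
  clear (3,1): R3 −= (5)R1 → (0, 0, -20/11, -4/11, 42/11)
pivot(2,2)=-14/11: scale R2 → (0, 0, 1, 8/7, 4/7)
  clear (0,2): R0 −= (6/11)R2 → (1, 0, 0, 2/7, -6/7)
  clear (1,2): R1 −= (4/11)R2 → (0, 1, 0, -8/7, 3/7)
  clear (3,2): R3 −= (-20/11)R2 → (0, 0, 0, 12/7, 34/7)
pivot(3,3)=12/7: scale R3 → (0, 0, 0, 1, 17/6)
  clear (0,3): R0 −= (2/7)R3 → (1, 0, 0, 0, -5/3)
  clear (1,3): R1 −= (-8/7)R3 → (0, 1, 0, 0, 11/3)
  clear (2,3): R2 −= (8/7)R3 → (0, 0, 1, 0, -8/3)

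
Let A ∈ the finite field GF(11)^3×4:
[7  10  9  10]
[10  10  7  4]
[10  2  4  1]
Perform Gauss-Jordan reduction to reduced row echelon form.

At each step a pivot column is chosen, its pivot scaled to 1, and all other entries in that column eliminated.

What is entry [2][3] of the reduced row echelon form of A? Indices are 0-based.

M[2][3] = 5

pivot(0,0)=7: scale R0 → (1, 3, 6, 3)
  clear (1,0): R1 −= (10)R0 → (0, 2, 2, 7)
  clear (2,0): R2 −= (10)R0 → (0, 5, 10, 4)
pivot(1,1)=2: scale R1 → (0, 1, 1, 9)
  clear (0,1): R0 −= (3)R1 → (1, 0, 3, 9)
  clear (2,1): R2 −= (5)R1 → (0, 0, 5, 3)
pivot(2,2)=5: scale R2 → (0, 0, 1, 5)
  clear (0,2): R0 −= (3)R2 → (1, 0, 0, 5)
  clear (1,2): R1 −= (1)R2 → (0, 1, 0, 4)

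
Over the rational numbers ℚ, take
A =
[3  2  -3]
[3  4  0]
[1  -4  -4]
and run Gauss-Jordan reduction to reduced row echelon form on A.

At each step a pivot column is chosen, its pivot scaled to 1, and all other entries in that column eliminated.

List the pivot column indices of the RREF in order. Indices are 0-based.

step 1: normalize row 0 (÷3) = (1, 2/3, -1)
  row 1: subtract 3×row0 = (0, 2, 3)
  row 2: subtract 1×row0 = (0, -14/3, -3)
step 2: normalize row 1 (÷2) = (0, 1, 3/2)
  row 0: subtract 2/3×row1 = (1, 0, -2)
  row 2: subtract -14/3×row1 = (0, 0, 4)
step 3: normalize row 2 (÷4) = (0, 0, 1)
  row 0: subtract -2×row2 = (1, 0, 0)
  row 1: subtract 3/2×row2 = (0, 1, 0)

pivot columns: 0, 1, 2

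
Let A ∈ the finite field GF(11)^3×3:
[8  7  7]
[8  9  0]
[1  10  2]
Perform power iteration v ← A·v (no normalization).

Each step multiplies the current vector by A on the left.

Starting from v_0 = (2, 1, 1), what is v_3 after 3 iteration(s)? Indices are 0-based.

v_3 = (0, 6, 4)

v_0 = (2, 1, 1).
v_1 = A·v_0 = (8, 3, 3).
v_2 = A·v_1 = (7, 3, 0).
v_3 = A·v_2 = (0, 6, 4).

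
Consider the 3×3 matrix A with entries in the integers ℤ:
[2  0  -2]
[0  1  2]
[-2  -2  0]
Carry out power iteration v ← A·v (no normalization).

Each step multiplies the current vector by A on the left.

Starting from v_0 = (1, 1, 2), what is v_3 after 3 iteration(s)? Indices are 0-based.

v_0 = (1, 1, 2).
v_1 = A·v_0 = (-2, 5, -4).
v_2 = A·v_1 = (4, -3, -6).
v_3 = A·v_2 = (20, -15, -2).

v_3 = (20, -15, -2)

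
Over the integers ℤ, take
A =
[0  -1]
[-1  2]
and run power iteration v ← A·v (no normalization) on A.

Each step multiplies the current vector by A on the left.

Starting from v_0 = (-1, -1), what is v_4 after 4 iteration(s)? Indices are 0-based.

v_4 = (7, -17)

v_0 = (-1, -1).
v_1 = A·v_0 = (1, -1).
v_2 = A·v_1 = (1, -3).
v_3 = A·v_2 = (3, -7).
v_4 = A·v_3 = (7, -17).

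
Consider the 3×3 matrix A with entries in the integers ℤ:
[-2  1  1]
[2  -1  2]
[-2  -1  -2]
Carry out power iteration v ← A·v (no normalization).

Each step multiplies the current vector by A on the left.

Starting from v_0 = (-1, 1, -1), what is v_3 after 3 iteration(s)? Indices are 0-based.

v_3 = (22, -37, 7)

v_0 = (-1, 1, -1).
v_1 = A·v_0 = (2, -5, 3).
v_2 = A·v_1 = (-6, 15, -5).
v_3 = A·v_2 = (22, -37, 7).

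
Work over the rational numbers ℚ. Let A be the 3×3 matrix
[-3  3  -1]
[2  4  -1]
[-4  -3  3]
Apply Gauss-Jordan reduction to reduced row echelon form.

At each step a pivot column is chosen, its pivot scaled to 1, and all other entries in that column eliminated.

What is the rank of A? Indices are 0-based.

rank = 3

pivot(0,0)=-3: scale R0 → (1, -1, 1/3)
  clear (1,0): R1 −= (2)R0 → (0, 6, -5/3)
  clear (2,0): R2 −= (-4)R0 → (0, -7, 13/3)
pivot(1,1)=6: scale R1 → (0, 1, -5/18)
  clear (0,1): R0 −= (-1)R1 → (1, 0, 1/18)
  clear (2,1): R2 −= (-7)R1 → (0, 0, 43/18)
pivot(2,2)=43/18: scale R2 → (0, 0, 1)
  clear (0,2): R0 −= (1/18)R2 → (1, 0, 0)
  clear (1,2): R1 −= (-5/18)R2 → (0, 1, 0)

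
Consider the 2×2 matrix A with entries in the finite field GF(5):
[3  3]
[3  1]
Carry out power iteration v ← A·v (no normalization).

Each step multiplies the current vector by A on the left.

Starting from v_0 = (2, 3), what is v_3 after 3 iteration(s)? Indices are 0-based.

v_3 = (3, 0)

v_0 = (2, 3).
v_1 = A·v_0 = (0, 4).
v_2 = A·v_1 = (2, 4).
v_3 = A·v_2 = (3, 0).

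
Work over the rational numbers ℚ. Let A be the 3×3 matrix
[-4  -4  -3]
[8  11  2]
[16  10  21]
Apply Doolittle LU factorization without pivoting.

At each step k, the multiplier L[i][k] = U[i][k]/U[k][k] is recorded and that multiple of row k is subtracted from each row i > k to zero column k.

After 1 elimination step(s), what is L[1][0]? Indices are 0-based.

L[1][0] = -2

[col 0] pivot -4
  R1 -= -2*R0 → (0, 3, -4)  (L[1][0] := -2)
  R2 -= -4*R0 → (0, -6, 9)  (L[2][0] := -4)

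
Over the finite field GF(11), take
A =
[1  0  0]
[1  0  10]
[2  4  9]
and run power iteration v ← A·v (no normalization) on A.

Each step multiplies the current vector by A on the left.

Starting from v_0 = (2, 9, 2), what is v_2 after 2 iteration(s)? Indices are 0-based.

v_0 = (2, 9, 2).
v_1 = A·v_0 = (2, 0, 3).
v_2 = A·v_1 = (2, 10, 9).

v_2 = (2, 10, 9)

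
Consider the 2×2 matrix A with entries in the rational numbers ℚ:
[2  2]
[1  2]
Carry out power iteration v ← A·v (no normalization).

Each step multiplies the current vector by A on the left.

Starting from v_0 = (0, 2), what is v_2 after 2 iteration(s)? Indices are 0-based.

v_0 = (0, 2).
v_1 = A·v_0 = (4, 4).
v_2 = A·v_1 = (16, 12).

v_2 = (16, 12)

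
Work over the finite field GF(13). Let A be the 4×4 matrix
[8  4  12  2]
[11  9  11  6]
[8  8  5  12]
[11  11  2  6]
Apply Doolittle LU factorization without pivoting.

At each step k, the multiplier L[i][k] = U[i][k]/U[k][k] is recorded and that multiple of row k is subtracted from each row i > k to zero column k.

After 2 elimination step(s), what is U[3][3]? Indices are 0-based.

U[3][3] = 0

Step 1: pivot at (0,0) is 8.
  row1 ← row1 − (3)·row0  ⇒  L[1][0]=3, U row1=(0, 10, 1, 0)
  row2 ← row2 − (1)·row0  ⇒  L[2][0]=1, U row2=(0, 4, 6, 10)
  row3 ← row3 − (3)·row0  ⇒  L[3][0]=3, U row3=(0, 12, 5, 0)
Step 2: pivot at (1,1) is 10.
  row2 ← row2 − (3)·row1  ⇒  L[2][1]=3, U row2=(0, 0, 3, 10)
  row3 ← row3 − (9)·row1  ⇒  L[3][1]=9, U row3=(0, 0, 9, 0)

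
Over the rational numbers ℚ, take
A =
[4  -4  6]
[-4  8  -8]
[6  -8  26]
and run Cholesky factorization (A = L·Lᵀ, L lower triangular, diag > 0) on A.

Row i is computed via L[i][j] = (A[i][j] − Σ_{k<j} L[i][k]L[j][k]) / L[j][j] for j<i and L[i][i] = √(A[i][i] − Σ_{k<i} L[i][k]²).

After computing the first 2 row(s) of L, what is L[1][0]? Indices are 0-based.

Step 1: L[0][0] = √(4) = 2.
  L[1][0] = (-4) / L[0][0] = -2.
Step 2: L[1][1] = √(4) = 2.

L[1][0] = -2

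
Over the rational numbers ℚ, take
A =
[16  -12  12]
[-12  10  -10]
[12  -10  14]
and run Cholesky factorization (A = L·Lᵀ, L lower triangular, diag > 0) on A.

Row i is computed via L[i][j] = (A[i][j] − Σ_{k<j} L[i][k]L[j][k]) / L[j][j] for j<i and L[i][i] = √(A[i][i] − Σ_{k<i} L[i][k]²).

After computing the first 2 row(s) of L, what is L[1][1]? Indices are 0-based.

Step 1: L[0][0] = √(16) = 4.
  L[1][0] = (-12) / L[0][0] = -3.
Step 2: L[1][1] = √(1) = 1.

L[1][1] = 1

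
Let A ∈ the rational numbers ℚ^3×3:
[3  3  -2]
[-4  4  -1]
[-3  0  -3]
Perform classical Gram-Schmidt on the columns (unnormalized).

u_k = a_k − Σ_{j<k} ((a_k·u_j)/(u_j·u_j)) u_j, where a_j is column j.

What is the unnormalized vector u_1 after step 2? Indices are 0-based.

Step 1: u_0 = a_0 = (3, -4, -3).
Step 2: u_1 = a_1 − (-7/34)·u_0 = (123/34, 54/17, -21/34).

u_1 = (123/34, 54/17, -21/34)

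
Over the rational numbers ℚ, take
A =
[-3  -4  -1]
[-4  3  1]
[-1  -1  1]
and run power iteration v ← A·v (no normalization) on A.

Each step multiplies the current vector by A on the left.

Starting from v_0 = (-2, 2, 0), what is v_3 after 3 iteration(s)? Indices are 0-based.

v_3 = (-38, 338, -12)

v_0 = (-2, 2, 0).
v_1 = A·v_0 = (-2, 14, 0).
v_2 = A·v_1 = (-50, 50, -12).
v_3 = A·v_2 = (-38, 338, -12).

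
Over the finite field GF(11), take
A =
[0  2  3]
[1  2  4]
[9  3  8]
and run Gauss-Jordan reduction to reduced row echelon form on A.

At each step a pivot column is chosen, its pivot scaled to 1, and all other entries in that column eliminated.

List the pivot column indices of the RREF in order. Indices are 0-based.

[1] R0 <-> R1
[1] R0 /= 1  ⇒  (1, 2, 4)
     R2 -= 9·R0  ⇒  (0, 7, 5)
[2] R1 /= 2  ⇒  (0, 1, 7)
     R0 -= 2·R1  ⇒  (1, 0, 1)
     R2 -= 7·R1  ⇒  (0, 0, 0)
column 2 empty below row 2

pivot columns: 0, 1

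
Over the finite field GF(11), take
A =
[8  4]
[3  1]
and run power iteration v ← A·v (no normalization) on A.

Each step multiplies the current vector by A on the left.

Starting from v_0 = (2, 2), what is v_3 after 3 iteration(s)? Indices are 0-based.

v_3 = (0, 4)

v_0 = (2, 2).
v_1 = A·v_0 = (2, 8).
v_2 = A·v_1 = (4, 3).
v_3 = A·v_2 = (0, 4).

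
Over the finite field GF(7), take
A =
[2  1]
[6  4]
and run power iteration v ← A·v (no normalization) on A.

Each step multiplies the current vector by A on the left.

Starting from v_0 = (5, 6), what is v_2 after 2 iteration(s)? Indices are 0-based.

v_0 = (5, 6).
v_1 = A·v_0 = (2, 5).
v_2 = A·v_1 = (2, 4).

v_2 = (2, 4)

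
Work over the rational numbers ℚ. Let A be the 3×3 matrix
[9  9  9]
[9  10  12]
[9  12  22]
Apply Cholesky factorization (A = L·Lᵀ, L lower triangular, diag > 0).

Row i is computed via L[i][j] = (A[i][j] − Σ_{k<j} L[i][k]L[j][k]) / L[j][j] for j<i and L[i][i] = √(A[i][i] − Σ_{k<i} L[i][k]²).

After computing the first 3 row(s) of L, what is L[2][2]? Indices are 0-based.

Step 1: L[0][0] = √(9) = 3.
  L[1][0] = (9) / L[0][0] = 3.
Step 2: L[1][1] = √(1) = 1.
  L[2][0] = (9) / L[0][0] = 3.
  L[2][1] = (3) / L[1][1] = 3.
Step 3: L[2][2] = √(4) = 2.

L[2][2] = 2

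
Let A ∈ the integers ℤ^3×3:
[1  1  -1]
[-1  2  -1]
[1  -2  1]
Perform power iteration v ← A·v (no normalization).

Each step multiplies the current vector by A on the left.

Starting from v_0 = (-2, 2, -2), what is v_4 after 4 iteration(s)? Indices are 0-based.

v_0 = (-2, 2, -2).
v_1 = A·v_0 = (2, 8, -8).
v_2 = A·v_1 = (18, 22, -22).
v_3 = A·v_2 = (62, 48, -48).
v_4 = A·v_3 = (158, 82, -82).

v_4 = (158, 82, -82)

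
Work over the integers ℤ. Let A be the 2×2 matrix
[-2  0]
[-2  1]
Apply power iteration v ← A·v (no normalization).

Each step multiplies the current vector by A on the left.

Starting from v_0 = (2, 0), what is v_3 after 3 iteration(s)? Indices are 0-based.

v_0 = (2, 0).
v_1 = A·v_0 = (-4, -4).
v_2 = A·v_1 = (8, 4).
v_3 = A·v_2 = (-16, -12).

v_3 = (-16, -12)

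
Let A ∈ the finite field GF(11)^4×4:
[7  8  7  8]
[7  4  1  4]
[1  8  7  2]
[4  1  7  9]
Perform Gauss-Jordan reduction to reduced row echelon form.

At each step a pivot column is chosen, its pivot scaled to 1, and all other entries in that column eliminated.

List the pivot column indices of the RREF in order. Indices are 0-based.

pivot columns: 0, 1, 2, 3

step 1: normalize row 0 (÷7) = (1, 9, 1, 9)
  row 1: subtract 7×row0 = (0, 7, 5, 7)
  row 2: subtract 1×row0 = (0, 10, 6, 4)
  row 3: subtract 4×row0 = (0, 9, 3, 6)
step 2: normalize row 1 (÷7) = (0, 1, 7, 1)
  row 0: subtract 9×row1 = (1, 0, 4, 0)
  row 2: subtract 10×row1 = (0, 0, 2, 5)
  row 3: subtract 9×row1 = (0, 0, 6, 8)
step 3: normalize row 2 (÷2) = (0, 0, 1, 8)
  row 0: subtract 4×row2 = (1, 0, 0, 1)
  row 1: subtract 7×row2 = (0, 1, 0, 0)
  row 3: subtract 6×row2 = (0, 0, 0, 4)
step 4: normalize row 3 (÷4) = (0, 0, 0, 1)
  row 0: subtract 1×row3 = (1, 0, 0, 0)
  row 2: subtract 8×row3 = (0, 0, 1, 0)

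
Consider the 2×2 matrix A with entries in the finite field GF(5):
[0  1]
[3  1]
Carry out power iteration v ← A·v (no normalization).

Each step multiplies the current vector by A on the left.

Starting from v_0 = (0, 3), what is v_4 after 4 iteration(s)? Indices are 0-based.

v_0 = (0, 3).
v_1 = A·v_0 = (3, 3).
v_2 = A·v_1 = (3, 2).
v_3 = A·v_2 = (2, 1).
v_4 = A·v_3 = (1, 2).

v_4 = (1, 2)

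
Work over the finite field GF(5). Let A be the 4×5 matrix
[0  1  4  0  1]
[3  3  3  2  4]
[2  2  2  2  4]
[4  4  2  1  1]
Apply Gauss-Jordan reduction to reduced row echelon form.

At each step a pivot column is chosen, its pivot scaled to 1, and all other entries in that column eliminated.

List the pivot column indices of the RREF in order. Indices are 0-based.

pivot(0,0): swap R0↔R1
pivot(0,0)=3: scale R0 → (1, 1, 1, 4, 3)
  clear (2,0): R2 −= (2)R0 → (0, 0, 0, 4, 3)
  clear (3,0): R3 −= (4)R0 → (0, 0, 3, 0, 4)
pivot(1,1)=1: scale R1 → (0, 1, 4, 0, 1)
  clear (0,1): R0 −= (1)R1 → (1, 0, 2, 4, 2)
pivot(2,2): swap R2↔R3
pivot(2,2)=3: scale R2 → (0, 0, 1, 0, 3)
  clear (0,2): R0 −= (2)R2 → (1, 0, 0, 4, 1)
  clear (1,2): R1 −= (4)R2 → (0, 1, 0, 0, 4)
pivot(3,3)=4: scale R3 → (0, 0, 0, 1, 2)
  clear (0,3): R0 −= (4)R3 → (1, 0, 0, 0, 3)

pivot columns: 0, 1, 2, 3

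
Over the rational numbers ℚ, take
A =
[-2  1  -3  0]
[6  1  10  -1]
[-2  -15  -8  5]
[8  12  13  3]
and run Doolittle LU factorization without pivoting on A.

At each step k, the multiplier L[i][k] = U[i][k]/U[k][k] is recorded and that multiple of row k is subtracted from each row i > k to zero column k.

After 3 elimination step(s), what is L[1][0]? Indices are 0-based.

[col 0] pivot -2
  R1 -= -3*R0 → (0, 4, 1, -1)  (L[1][0] := -3)
  R2 -= 1*R0 → (0, -16, -5, 5)  (L[2][0] := 1)
  R3 -= -4*R0 → (0, 16, 1, 3)  (L[3][0] := -4)
[col 1] pivot 4
  R2 -= -4*R1 → (0, 0, -1, 1)  (L[2][1] := -4)
  R3 -= 4*R1 → (0, 0, -3, 7)  (L[3][1] := 4)
[col 2] pivot -1
  R3 -= 3*R2 → (0, 0, 0, 4)  (L[3][2] := 3)

L[1][0] = -3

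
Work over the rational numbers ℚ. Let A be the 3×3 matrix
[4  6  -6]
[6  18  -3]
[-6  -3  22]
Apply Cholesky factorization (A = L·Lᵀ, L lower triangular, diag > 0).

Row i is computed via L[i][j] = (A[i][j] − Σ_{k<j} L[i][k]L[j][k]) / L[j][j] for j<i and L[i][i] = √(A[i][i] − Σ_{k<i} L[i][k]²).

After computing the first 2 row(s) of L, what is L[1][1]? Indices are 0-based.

L[1][1] = 3

Step 1: L[0][0] = √(4) = 2.
  L[1][0] = (6) / L[0][0] = 3.
Step 2: L[1][1] = √(9) = 3.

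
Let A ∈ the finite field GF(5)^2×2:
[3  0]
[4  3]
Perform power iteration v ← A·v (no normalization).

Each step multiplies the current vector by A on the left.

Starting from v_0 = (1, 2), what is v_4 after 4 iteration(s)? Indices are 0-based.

v_0 = (1, 2).
v_1 = A·v_0 = (3, 0).
v_2 = A·v_1 = (4, 2).
v_3 = A·v_2 = (2, 2).
v_4 = A·v_3 = (1, 4).

v_4 = (1, 4)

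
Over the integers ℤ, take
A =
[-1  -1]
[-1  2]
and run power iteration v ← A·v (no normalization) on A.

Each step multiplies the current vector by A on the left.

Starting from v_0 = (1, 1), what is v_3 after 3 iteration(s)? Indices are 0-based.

v_0 = (1, 1).
v_1 = A·v_0 = (-2, 1).
v_2 = A·v_1 = (1, 4).
v_3 = A·v_2 = (-5, 7).

v_3 = (-5, 7)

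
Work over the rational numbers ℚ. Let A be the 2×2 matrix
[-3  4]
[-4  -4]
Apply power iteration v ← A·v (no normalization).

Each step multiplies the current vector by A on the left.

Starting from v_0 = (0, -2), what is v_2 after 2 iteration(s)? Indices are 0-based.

v_0 = (0, -2).
v_1 = A·v_0 = (-8, 8).
v_2 = A·v_1 = (56, 0).

v_2 = (56, 0)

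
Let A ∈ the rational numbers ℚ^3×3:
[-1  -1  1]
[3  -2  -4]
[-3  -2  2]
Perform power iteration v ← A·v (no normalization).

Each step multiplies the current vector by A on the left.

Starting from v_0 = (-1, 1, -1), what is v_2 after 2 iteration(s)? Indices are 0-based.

v_2 = (1, 3, 3)

v_0 = (-1, 1, -1).
v_1 = A·v_0 = (-1, -1, -1).
v_2 = A·v_1 = (1, 3, 3).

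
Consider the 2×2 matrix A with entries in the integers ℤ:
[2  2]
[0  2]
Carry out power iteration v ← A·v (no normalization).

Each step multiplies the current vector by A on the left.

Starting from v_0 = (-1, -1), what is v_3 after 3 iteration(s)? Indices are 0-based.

v_0 = (-1, -1).
v_1 = A·v_0 = (-4, -2).
v_2 = A·v_1 = (-12, -4).
v_3 = A·v_2 = (-32, -8).

v_3 = (-32, -8)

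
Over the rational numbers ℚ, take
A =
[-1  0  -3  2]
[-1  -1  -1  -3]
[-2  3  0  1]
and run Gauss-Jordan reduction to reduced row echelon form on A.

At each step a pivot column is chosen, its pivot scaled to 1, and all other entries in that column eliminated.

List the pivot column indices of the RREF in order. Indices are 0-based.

pivot columns: 0, 1, 2

[1] R0 /= -1  ⇒  (1, 0, 3, -2)
     R1 -= -1·R0  ⇒  (0, -1, 2, -5)
     R2 -= -2·R0  ⇒  (0, 3, 6, -3)
[2] R1 /= -1  ⇒  (0, 1, -2, 5)
     R2 -= 3·R1  ⇒  (0, 0, 12, -18)
[3] R2 /= 12  ⇒  (0, 0, 1, -3/2)
     R0 -= 3·R2  ⇒  (1, 0, 0, 5/2)
     R1 -= -2·R2  ⇒  (0, 1, 0, 2)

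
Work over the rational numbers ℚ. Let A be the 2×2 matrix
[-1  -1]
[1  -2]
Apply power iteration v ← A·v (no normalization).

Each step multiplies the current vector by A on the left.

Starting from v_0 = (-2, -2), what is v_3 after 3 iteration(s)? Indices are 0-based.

v_0 = (-2, -2).
v_1 = A·v_0 = (4, 2).
v_2 = A·v_1 = (-6, 0).
v_3 = A·v_2 = (6, -6).

v_3 = (6, -6)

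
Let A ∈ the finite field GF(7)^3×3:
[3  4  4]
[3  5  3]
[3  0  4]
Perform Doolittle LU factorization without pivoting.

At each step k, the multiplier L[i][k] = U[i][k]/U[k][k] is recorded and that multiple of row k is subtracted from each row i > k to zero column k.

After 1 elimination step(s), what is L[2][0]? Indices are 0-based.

L[2][0] = 1

Step 1: pivot at (0,0) is 3.
  row1 ← row1 − (1)·row0  ⇒  L[1][0]=1, U row1=(0, 1, 6)
  row2 ← row2 − (1)·row0  ⇒  L[2][0]=1, U row2=(0, 3, 0)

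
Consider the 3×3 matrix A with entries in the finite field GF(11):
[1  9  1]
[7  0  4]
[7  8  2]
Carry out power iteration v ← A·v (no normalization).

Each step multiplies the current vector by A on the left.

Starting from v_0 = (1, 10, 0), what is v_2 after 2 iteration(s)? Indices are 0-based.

v_0 = (1, 10, 0).
v_1 = A·v_0 = (3, 7, 10).
v_2 = A·v_1 = (10, 6, 9).

v_2 = (10, 6, 9)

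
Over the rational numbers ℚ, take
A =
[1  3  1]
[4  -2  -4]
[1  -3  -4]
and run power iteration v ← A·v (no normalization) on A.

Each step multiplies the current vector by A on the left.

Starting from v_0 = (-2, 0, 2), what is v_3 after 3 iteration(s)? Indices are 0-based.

v_3 = (246, -728, -626)

v_0 = (-2, 0, 2).
v_1 = A·v_0 = (0, -16, -10).
v_2 = A·v_1 = (-58, 72, 88).
v_3 = A·v_2 = (246, -728, -626).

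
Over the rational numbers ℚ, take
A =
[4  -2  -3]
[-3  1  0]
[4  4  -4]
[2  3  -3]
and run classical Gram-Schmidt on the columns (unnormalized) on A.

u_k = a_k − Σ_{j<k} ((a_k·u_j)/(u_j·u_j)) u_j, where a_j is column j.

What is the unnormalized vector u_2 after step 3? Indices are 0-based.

Step 1: u_0 = a_0 = (4, -3, 4, 2).
Step 2: u_1 = a_1 − (11/45)·u_0 = (-134/45, 26/15, 136/45, 113/45).
Step 3: u_2 = a_2 − (-34/45)·u_0 − (-481/1229)·u_1 = (-1405/1229, -1952/1229, 252/1229, -622/1229).

u_2 = (-1405/1229, -1952/1229, 252/1229, -622/1229)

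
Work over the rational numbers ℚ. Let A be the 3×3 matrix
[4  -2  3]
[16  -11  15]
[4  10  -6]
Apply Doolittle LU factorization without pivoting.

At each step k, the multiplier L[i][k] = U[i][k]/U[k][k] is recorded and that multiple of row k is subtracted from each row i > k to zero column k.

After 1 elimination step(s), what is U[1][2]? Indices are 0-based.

U[1][2] = 3

Step 1: pivot at (0,0) is 4.
  row1 ← row1 − (4)·row0  ⇒  L[1][0]=4, U row1=(0, -3, 3)
  row2 ← row2 − (1)·row0  ⇒  L[2][0]=1, U row2=(0, 12, -9)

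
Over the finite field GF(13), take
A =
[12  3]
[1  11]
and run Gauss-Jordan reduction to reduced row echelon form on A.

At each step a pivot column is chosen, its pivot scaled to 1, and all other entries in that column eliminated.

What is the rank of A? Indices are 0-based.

rank = 2

step 1: normalize row 0 (÷12) = (1, 10)
  row 1: subtract 1×row0 = (0, 1)
step 2: normalize row 1 (÷1) = (0, 1)
  row 0: subtract 10×row1 = (1, 0)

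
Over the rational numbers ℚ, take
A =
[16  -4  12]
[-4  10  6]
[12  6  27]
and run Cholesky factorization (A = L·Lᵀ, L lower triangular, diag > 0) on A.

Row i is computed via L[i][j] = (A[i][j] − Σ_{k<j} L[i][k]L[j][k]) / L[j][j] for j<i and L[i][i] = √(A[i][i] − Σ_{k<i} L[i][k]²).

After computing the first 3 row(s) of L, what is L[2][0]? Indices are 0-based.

L[2][0] = 3

Step 1: L[0][0] = √(16) = 4.
  L[1][0] = (-4) / L[0][0] = -1.
Step 2: L[1][1] = √(9) = 3.
  L[2][0] = (12) / L[0][0] = 3.
  L[2][1] = (9) / L[1][1] = 3.
Step 3: L[2][2] = √(9) = 3.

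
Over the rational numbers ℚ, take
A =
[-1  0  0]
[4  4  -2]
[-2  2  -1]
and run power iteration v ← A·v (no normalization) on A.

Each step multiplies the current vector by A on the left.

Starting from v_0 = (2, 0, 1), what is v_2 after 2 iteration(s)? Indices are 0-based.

v_0 = (2, 0, 1).
v_1 = A·v_0 = (-2, 6, -5).
v_2 = A·v_1 = (2, 26, 21).

v_2 = (2, 26, 21)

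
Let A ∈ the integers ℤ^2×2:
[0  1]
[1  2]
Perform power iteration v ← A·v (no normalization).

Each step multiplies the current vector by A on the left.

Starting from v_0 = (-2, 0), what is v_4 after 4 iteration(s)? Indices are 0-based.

v_4 = (-10, -24)

v_0 = (-2, 0).
v_1 = A·v_0 = (0, -2).
v_2 = A·v_1 = (-2, -4).
v_3 = A·v_2 = (-4, -10).
v_4 = A·v_3 = (-10, -24).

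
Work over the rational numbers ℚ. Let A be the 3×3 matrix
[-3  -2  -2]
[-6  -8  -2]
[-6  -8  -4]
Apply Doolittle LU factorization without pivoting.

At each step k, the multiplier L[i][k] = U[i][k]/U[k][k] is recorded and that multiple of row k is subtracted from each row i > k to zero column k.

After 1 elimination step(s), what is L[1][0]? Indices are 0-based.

L[1][0] = 2

k=0: U[0][0]=-3
  eliminate (1,0): mult=2, new row 1: (0, -4, 2); set L[1][0]=2
  eliminate (2,0): mult=2, new row 2: (0, -4, 0); set L[2][0]=2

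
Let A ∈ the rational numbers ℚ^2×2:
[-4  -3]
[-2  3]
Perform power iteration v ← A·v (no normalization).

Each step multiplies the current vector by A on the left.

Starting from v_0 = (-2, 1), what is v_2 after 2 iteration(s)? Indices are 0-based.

v_2 = (-41, 11)

v_0 = (-2, 1).
v_1 = A·v_0 = (5, 7).
v_2 = A·v_1 = (-41, 11).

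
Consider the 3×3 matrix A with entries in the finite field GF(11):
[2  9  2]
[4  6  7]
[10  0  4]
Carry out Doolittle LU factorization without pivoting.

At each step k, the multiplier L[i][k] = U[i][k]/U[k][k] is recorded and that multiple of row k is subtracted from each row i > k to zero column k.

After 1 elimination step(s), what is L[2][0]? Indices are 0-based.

L[2][0] = 5

k=0: U[0][0]=2
  eliminate (1,0): mult=2, new row 1: (0, 10, 3); set L[1][0]=2
  eliminate (2,0): mult=5, new row 2: (0, 10, 5); set L[2][0]=5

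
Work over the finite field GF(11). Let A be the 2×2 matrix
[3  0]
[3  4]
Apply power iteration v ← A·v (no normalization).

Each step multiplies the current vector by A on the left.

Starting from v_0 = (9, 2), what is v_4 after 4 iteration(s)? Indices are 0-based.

v_4 = (3, 1)

v_0 = (9, 2).
v_1 = A·v_0 = (5, 2).
v_2 = A·v_1 = (4, 1).
v_3 = A·v_2 = (1, 5).
v_4 = A·v_3 = (3, 1).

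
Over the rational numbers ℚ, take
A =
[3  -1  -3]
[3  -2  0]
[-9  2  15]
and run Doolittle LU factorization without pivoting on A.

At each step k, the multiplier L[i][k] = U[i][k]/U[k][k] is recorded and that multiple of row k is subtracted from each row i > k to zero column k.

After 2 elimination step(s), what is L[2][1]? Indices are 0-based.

L[2][1] = 1

Step 1: pivot at (0,0) is 3.
  row1 ← row1 − (1)·row0  ⇒  L[1][0]=1, U row1=(0, -1, 3)
  row2 ← row2 − (-3)·row0  ⇒  L[2][0]=-3, U row2=(0, -1, 6)
Step 2: pivot at (1,1) is -1.
  row2 ← row2 − (1)·row1  ⇒  L[2][1]=1, U row2=(0, 0, 3)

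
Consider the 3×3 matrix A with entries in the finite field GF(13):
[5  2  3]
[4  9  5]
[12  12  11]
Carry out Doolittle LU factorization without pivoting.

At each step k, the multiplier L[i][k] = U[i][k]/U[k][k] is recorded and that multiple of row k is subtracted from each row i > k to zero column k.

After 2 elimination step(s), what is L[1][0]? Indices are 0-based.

L[1][0] = 6

k=0: U[0][0]=5
  eliminate (1,0): mult=6, new row 1: (0, 10, 0); set L[1][0]=6
  eliminate (2,0): mult=5, new row 2: (0, 2, 9); set L[2][0]=5
k=1: U[1][1]=10
  eliminate (2,1): mult=8, new row 2: (0, 0, 9); set L[2][1]=8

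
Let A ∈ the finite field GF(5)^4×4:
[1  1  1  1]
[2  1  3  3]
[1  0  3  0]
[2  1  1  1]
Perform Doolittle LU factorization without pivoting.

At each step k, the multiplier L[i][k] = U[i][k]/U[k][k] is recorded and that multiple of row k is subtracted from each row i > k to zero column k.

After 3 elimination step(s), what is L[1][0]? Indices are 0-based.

k=0: U[0][0]=1
  eliminate (1,0): mult=2, new row 1: (0, 4, 1, 1); set L[1][0]=2
  eliminate (2,0): mult=1, new row 2: (0, 4, 2, 4); set L[2][0]=1
  eliminate (3,0): mult=2, new row 3: (0, 4, 4, 4); set L[3][0]=2
k=1: U[1][1]=4
  eliminate (2,1): mult=1, new row 2: (0, 0, 1, 3); set L[2][1]=1
  eliminate (3,1): mult=1, new row 3: (0, 0, 3, 3); set L[3][1]=1
k=2: U[2][2]=1
  eliminate (3,2): mult=3, new row 3: (0, 0, 0, 4); set L[3][2]=3

L[1][0] = 2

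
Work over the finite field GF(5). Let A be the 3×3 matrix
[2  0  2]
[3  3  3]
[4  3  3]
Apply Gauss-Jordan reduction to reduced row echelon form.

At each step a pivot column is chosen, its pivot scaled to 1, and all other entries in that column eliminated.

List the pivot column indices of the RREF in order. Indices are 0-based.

pivot(0,0)=2: scale R0 → (1, 0, 1)
  clear (1,0): R1 −= (3)R0 → (0, 3, 0)
  clear (2,0): R2 −= (4)R0 → (0, 3, 4)
pivot(1,1)=3: scale R1 → (0, 1, 0)
  clear (2,1): R2 −= (3)R1 → (0, 0, 4)
pivot(2,2)=4: scale R2 → (0, 0, 1)
  clear (0,2): R0 −= (1)R2 → (1, 0, 0)

pivot columns: 0, 1, 2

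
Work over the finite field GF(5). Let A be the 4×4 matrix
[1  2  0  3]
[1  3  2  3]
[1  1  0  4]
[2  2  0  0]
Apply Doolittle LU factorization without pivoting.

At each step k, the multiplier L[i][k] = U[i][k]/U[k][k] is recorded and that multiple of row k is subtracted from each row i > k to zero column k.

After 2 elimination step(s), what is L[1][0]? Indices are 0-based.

L[1][0] = 1

k=0: U[0][0]=1
  eliminate (1,0): mult=1, new row 1: (0, 1, 2, 0); set L[1][0]=1
  eliminate (2,0): mult=1, new row 2: (0, 4, 0, 1); set L[2][0]=1
  eliminate (3,0): mult=2, new row 3: (0, 3, 0, 4); set L[3][0]=2
k=1: U[1][1]=1
  eliminate (2,1): mult=4, new row 2: (0, 0, 2, 1); set L[2][1]=4
  eliminate (3,1): mult=3, new row 3: (0, 0, 4, 4); set L[3][1]=3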